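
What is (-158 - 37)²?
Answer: 38025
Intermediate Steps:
(-158 - 37)² = (-195)² = 38025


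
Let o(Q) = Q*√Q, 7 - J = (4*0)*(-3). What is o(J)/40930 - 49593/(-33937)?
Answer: 49593/33937 + 7*√7/40930 ≈ 1.4618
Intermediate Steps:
J = 7 (J = 7 - 4*0*(-3) = 7 - 0*(-3) = 7 - 1*0 = 7 + 0 = 7)
o(Q) = Q^(3/2)
o(J)/40930 - 49593/(-33937) = 7^(3/2)/40930 - 49593/(-33937) = (7*√7)*(1/40930) - 49593*(-1/33937) = 7*√7/40930 + 49593/33937 = 49593/33937 + 7*√7/40930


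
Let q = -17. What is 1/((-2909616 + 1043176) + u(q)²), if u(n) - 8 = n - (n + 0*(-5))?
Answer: -1/1866376 ≈ -5.3580e-7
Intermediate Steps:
u(n) = 8 (u(n) = 8 + (n - (n + 0*(-5))) = 8 + (n - (n + 0)) = 8 + (n - n) = 8 + 0 = 8)
1/((-2909616 + 1043176) + u(q)²) = 1/((-2909616 + 1043176) + 8²) = 1/(-1866440 + 64) = 1/(-1866376) = -1/1866376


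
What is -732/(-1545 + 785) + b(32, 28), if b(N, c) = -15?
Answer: -2667/190 ≈ -14.037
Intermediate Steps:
-732/(-1545 + 785) + b(32, 28) = -732/(-1545 + 785) - 15 = -732/(-760) - 15 = -1/760*(-732) - 15 = 183/190 - 15 = -2667/190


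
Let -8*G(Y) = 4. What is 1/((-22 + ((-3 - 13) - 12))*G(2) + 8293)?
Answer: 1/8318 ≈ 0.00012022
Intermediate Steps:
G(Y) = -1/2 (G(Y) = -1/8*4 = -1/2)
1/((-22 + ((-3 - 13) - 12))*G(2) + 8293) = 1/((-22 + ((-3 - 13) - 12))*(-1/2) + 8293) = 1/((-22 + (-16 - 12))*(-1/2) + 8293) = 1/((-22 - 28)*(-1/2) + 8293) = 1/(-50*(-1/2) + 8293) = 1/(25 + 8293) = 1/8318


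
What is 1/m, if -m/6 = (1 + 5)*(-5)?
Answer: 1/180 ≈ 0.0055556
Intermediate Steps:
m = 180 (m = -6*(1 + 5)*(-5) = -36*(-5) = -6*(-30) = 180)
1/m = 1/180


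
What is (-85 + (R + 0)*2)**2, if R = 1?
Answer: 6889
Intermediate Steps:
(-85 + (R + 0)*2)**2 = (-85 + (1 + 0)*2)**2 = (-85 + 1*2)**2 = (-85 + 2)**2 = (-83)**2 = 6889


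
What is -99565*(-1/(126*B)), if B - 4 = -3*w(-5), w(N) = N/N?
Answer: 99565/126 ≈ 790.20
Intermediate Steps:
w(N) = 1
B = 1 (B = 4 - 3*1 = 4 - 3 = 1)
-99565*(-1/(126*B)) = -99565/((6*1)*(-21)) = -99565/(6*(-21)) = -99565/(-126) = -99565*(-1/126) = 99565/126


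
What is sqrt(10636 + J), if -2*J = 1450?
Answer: sqrt(9911) ≈ 99.554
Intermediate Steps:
J = -725 (J = -1/2*1450 = -725)
sqrt(10636 + J) = sqrt(10636 - 725) = sqrt(9911)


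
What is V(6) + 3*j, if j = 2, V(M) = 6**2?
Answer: 42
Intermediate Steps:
V(M) = 36
V(6) + 3*j = 36 + 3*2 = 36 + 6 = 42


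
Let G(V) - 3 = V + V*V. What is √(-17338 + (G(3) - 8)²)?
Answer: 3*I*√1921 ≈ 131.49*I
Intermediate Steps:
G(V) = 3 + V + V² (G(V) = 3 + (V + V*V) = 3 + (V + V²) = 3 + V + V²)
√(-17338 + (G(3) - 8)²) = √(-17338 + ((3 + 3 + 3²) - 8)²) = √(-17338 + ((3 + 3 + 9) - 8)²) = √(-17338 + (15 - 8)²) = √(-17338 + 7²) = √(-17338 + 49) = √(-17289) = 3*I*√1921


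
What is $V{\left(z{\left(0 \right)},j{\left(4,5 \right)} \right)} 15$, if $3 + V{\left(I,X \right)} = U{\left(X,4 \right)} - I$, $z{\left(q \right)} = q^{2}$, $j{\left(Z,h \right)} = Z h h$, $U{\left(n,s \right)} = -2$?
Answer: $-75$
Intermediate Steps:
$j{\left(Z,h \right)} = Z h^{2}$
$V{\left(I,X \right)} = -5 - I$ ($V{\left(I,X \right)} = -3 - \left(2 + I\right) = -5 - I$)
$V{\left(z{\left(0 \right)},j{\left(4,5 \right)} \right)} 15 = \left(-5 - 0^{2}\right) 15 = \left(-5 - 0\right) 15 = \left(-5 + 0\right) 15 = \left(-5\right) 15 = -75$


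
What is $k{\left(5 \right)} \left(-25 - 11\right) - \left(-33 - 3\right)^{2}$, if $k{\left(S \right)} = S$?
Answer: $-1476$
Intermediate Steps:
$k{\left(5 \right)} \left(-25 - 11\right) - \left(-33 - 3\right)^{2} = 5 \left(-25 - 11\right) - \left(-33 - 3\right)^{2} = 5 \left(-25 - 11\right) - \left(-36\right)^{2} = 5 \left(-36\right) - 1296 = -180 - 1296 = -1476$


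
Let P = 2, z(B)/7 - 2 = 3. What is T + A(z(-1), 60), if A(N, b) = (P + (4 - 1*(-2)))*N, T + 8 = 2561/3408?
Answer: 929537/3408 ≈ 272.75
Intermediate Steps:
z(B) = 35 (z(B) = 14 + 7*3 = 14 + 21 = 35)
T = -24703/3408 (T = -8 + 2561/3408 = -24703/3408 ≈ -7.2485)
A(N, b) = 8*N (A(N, b) = (2 + (4 - 1*(-2)))*N = (2 + (4 + 2))*N = (2 + 6)*N = 8*N)
T + A(z(-1), 60) = -24703/3408 + 8*35 = -24703/3408 + 280 = 929537/3408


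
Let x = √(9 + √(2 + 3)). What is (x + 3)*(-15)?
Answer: -45 - 15*√(9 + √5) ≈ -95.280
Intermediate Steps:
x = √(9 + √5) ≈ 3.3520
(x + 3)*(-15) = (√(9 + √5) + 3)*(-15) = (3 + √(9 + √5))*(-15) = -45 - 15*√(9 + √5)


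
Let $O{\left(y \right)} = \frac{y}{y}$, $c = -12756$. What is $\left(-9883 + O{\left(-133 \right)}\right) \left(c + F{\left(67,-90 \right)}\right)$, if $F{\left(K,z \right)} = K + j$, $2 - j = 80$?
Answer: $126163494$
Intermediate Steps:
$j = -78$ ($j = 2 - 80 = -78$)
$F{\left(K,z \right)} = -78 + K$ ($F{\left(K,z \right)} = K - 78 = -78 + K$)
$O{\left(y \right)} = 1$
$\left(-9883 + O{\left(-133 \right)}\right) \left(c + F{\left(67,-90 \right)}\right) = \left(-9883 + 1\right) \left(-12756 + \left(-78 + 67\right)\right) = - 9882 \left(-12756 - 11\right) = \left(-9882\right) \left(-12767\right) = 126163494$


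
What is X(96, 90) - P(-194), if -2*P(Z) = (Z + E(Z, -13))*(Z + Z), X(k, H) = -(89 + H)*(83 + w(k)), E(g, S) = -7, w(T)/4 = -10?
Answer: 31297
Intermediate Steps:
w(T) = -40 (w(T) = 4*(-10) = -40)
X(k, H) = -3827 - 43*H (X(k, H) = -(89 + H)*(83 - 40) = -(89 + H)*43 = -(3827 + 43*H) = -3827 - 43*H)
P(Z) = -Z*(-7 + Z) (P(Z) = -(Z - 7)*(Z + Z)/2 = -(-7 + Z)*2*Z/2 = -Z*(-7 + Z))
X(96, 90) - P(-194) = (-3827 - 43*90) - (-194)*(7 - 1*(-194)) = (-3827 - 3870) - (-194)*(7 + 194) = -7697 - (-194)*201 = -7697 - 1*(-38994) = -7697 + 38994 = 31297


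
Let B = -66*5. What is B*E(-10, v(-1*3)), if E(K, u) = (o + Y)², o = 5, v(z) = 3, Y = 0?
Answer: -8250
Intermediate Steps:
B = -330
E(K, u) = 25 (E(K, u) = (5 + 0)² = 5² = 25)
B*E(-10, v(-1*3)) = -330*25 = -8250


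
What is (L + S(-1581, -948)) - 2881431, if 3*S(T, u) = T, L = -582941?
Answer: -3464899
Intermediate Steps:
S(T, u) = T/3
(L + S(-1581, -948)) - 2881431 = (-582941 + (⅓)*(-1581)) - 2881431 = (-582941 - 527) - 2881431 = -583468 - 2881431 = -3464899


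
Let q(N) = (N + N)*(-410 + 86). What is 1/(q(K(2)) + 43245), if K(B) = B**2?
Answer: 1/40653 ≈ 2.4598e-5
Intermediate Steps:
q(N) = -648*N (q(N) = (2*N)*(-324) = -648*N)
1/(q(K(2)) + 43245) = 1/(-648*2**2 + 43245) = 1/(-648*4 + 43245) = 1/(-2592 + 43245) = 1/40653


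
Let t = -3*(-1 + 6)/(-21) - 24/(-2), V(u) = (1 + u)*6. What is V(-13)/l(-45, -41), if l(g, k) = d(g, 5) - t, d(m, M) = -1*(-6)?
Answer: 504/47 ≈ 10.723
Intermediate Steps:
d(m, M) = 6
V(u) = 6 + 6*u
t = 89/7 (t = -3*5*(-1/21) - 24*(-½) = -15*(-1/21) + 12 = 5/7 + 12 = 89/7 ≈ 12.714)
l(g, k) = -47/7 (l(g, k) = 6 - 1*89/7 = 6 - 89/7 = -47/7)
V(-13)/l(-45, -41) = (6 + 6*(-13))/(-47/7) = (6 - 78)*(-7/47) = -72*(-7/47) = 504/47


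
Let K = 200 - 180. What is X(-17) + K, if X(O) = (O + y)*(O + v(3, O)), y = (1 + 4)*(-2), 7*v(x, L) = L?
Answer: 3812/7 ≈ 544.57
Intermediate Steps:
K = 20
v(x, L) = L/7
y = -10 (y = 5*(-2) = -10)
X(O) = 8*O*(-10 + O)/7 (X(O) = (O - 10)*(O + O/7) = (-10 + O)*(8*O/7) = 8*O*(-10 + O)/7)
X(-17) + K = (8/7)*(-17)*(-10 - 17) + 20 = (8/7)*(-17)*(-27) + 20 = 3672/7 + 20 = 3812/7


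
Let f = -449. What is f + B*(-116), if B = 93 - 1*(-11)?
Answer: -12513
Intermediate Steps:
B = 104 (B = 93 + 11 = 104)
f + B*(-116) = -449 + 104*(-116) = -449 - 12064 = -12513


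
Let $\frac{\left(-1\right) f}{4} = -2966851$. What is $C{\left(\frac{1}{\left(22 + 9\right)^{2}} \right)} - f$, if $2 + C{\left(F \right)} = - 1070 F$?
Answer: $- \frac{11404578236}{961} \approx -1.1867 \cdot 10^{7}$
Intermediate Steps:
$f = 11867404$ ($f = \left(-4\right) \left(-2966851\right) = 11867404$)
$C{\left(F \right)} = -2 - 1070 F$
$C{\left(\frac{1}{\left(22 + 9\right)^{2}} \right)} - f = \left(-2 - \frac{1070}{\left(22 + 9\right)^{2}}\right) - 11867404 = \left(-2 - \frac{1070}{31^{2}}\right) - 11867404 = \left(-2 - \frac{1070}{961}\right) - 11867404 = - \frac{2992}{961} - 11867404 = - \frac{11404578236}{961}$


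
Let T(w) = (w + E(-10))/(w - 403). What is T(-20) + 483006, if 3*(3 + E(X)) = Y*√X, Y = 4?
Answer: 204311561/423 - 4*I*√10/1269 ≈ 4.8301e+5 - 0.0099678*I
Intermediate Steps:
E(X) = -3 + 4*√X/3 (E(X) = -3 + (4*√X)/3 = -3 + 4*√X/3)
T(w) = (-3 + w + 4*I*√10/3)/(-403 + w) (T(w) = (w + (-3 + 4*√(-10)/3))/(w - 403) = (w + (-3 + 4*(I*√10)/3))/(-403 + w) = (w + (-3 + 4*I*√10/3))/(-403 + w) = (-3 + w + 4*I*√10/3)/(-403 + w))
T(-20) + 483006 = (-3 - 20 + 4*I*√10/3)/(-403 - 20) + 483006 = (-23 + 4*I*√10/3)/(-423) + 483006 = -(-23 + 4*I*√10/3)/423 + 483006 = (23/423 - 4*I*√10/1269) + 483006 = 204311561/423 - 4*I*√10/1269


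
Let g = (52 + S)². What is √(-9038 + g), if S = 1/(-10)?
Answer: I*√634439/10 ≈ 79.652*I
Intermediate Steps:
S = -⅒ ≈ -0.10000
g = 269361/100 (g = (52 - ⅒)² = (519/10)² = 269361/100 ≈ 2693.6)
√(-9038 + g) = √(-9038 + 269361/100) = √(-634439/100) = I*√634439/10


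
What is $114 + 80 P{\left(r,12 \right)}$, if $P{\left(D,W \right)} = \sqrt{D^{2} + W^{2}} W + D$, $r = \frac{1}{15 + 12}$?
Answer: $\frac{3158}{27} + \frac{320 \sqrt{104977}}{9} \approx 11637.0$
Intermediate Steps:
$r = \frac{1}{27} \approx 0.037037$
$P{\left(D,W \right)} = D + W \sqrt{D^{2} + W^{2}}$ ($P{\left(D,W \right)} = W \sqrt{D^{2} + W^{2}} + D = D + W \sqrt{D^{2} + W^{2}}$)
$114 + 80 P{\left(r,12 \right)} = 114 + 80 \left(\frac{1}{27} + 12 \sqrt{\left(\frac{1}{27}\right)^{2} + 12^{2}}\right) = 114 + 80 \left(\frac{1}{27} + 12 \sqrt{\frac{1}{729} + 144}\right) = 114 + 80 \left(\frac{1}{27} + 12 \sqrt{\frac{104977}{729}}\right) = 114 + 80 \left(\frac{1}{27} + 12 \frac{\sqrt{104977}}{27}\right) = 114 + 80 \left(\frac{1}{27} + \frac{4 \sqrt{104977}}{9}\right) = 114 + \left(\frac{80}{27} + \frac{320 \sqrt{104977}}{9}\right) = \frac{3158}{27} + \frac{320 \sqrt{104977}}{9}$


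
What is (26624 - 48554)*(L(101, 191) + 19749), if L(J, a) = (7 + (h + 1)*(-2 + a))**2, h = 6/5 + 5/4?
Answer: -398332925673/40 ≈ -9.9583e+9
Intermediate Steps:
h = 49/20 (h = 6*(1/5) + 5*(1/4) = 6/5 + 5/4 = 49/20 ≈ 2.4500)
L(J, a) = (1/10 + 69*a/20)**2 (L(J, a) = (7 + (49/20 + 1)*(-2 + a))**2 = (7 + 69*(-2 + a)/20)**2 = (7 + (-69/10 + 69*a/20))**2 = (1/10 + 69*a/20)**2)
(26624 - 48554)*(L(101, 191) + 19749) = (26624 - 48554)*((2 + 69*191)**2/400 + 19749) = -21930*((2 + 13179)**2/400 + 19749) = -21930*((1/400)*13181**2 + 19749) = -21930*((1/400)*173738761 + 19749) = -21930*(173738761/400 + 19749) = -21930*181638361/400 = -398332925673/40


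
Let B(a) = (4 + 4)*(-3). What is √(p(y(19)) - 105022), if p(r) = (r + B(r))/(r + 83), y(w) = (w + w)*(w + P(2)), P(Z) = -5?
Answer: I*√39721633530/615 ≈ 324.07*I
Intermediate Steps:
B(a) = -24 (B(a) = 8*(-3) = -24)
y(w) = 2*w*(-5 + w) (y(w) = (w + w)*(w - 5) = (2*w)*(-5 + w) = 2*w*(-5 + w))
p(r) = (-24 + r)/(83 + r) (p(r) = (r - 24)/(r + 83) = (-24 + r)/(83 + r))
√(p(y(19)) - 105022) = √((-24 + 2*19*(-5 + 19))/(83 + 2*19*(-5 + 19)) - 105022) = √((-24 + 2*19*14)/(83 + 2*19*14) - 105022) = √((-24 + 532)/(83 + 532) - 105022) = √(508/615 - 105022) = √(-64588022/615) = I*√39721633530/615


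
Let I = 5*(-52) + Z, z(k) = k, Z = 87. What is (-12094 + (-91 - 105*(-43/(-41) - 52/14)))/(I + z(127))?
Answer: 244055/943 ≈ 258.81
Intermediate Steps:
I = -173 (I = 5*(-52) + 87 = -260 + 87 = -173)
(-12094 + (-91 - 105*(-43/(-41) - 52/14)))/(I + z(127)) = (-12094 + (-91 - 105*(-43/(-41) - 52/14)))/(-173 + 127) = (-12094 + (-91 - 105*(-43*(-1/41) - 52*1/14)))/(-46) = (-12094 + (-91 - 105*(43/41 - 26/7)))*(-1/46) = (-12094 + (-91 - 105*(-765/287)))*(-1/46) = (-12094 + (-91 + 11475/41))*(-1/46) = (-12094 + 7744/41)*(-1/46) = -488110/41*(-1/46) = 244055/943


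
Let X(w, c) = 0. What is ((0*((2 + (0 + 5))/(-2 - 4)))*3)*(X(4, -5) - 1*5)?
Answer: 0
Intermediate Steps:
((0*((2 + (0 + 5))/(-2 - 4)))*3)*(X(4, -5) - 1*5) = ((0*((2 + (0 + 5))/(-2 - 4)))*3)*(0 - 1*5) = ((0*((2 + 5)/(-6)))*3)*(0 - 5) = ((0*(7*(-1/6)))*3)*(-5) = ((0*(-7/6))*3)*(-5) = (0*3)*(-5) = 0*(-5) = 0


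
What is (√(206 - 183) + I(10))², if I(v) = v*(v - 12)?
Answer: (-20 + √23)² ≈ 231.17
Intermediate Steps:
I(v) = v*(-12 + v)
(√(206 - 183) + I(10))² = (√(206 - 183) + 10*(-12 + 10))² = (√23 + 10*(-2))² = (√23 - 20)² = (-20 + √23)²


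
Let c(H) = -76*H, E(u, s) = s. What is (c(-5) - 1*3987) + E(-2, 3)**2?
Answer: -3598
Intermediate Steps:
(c(-5) - 1*3987) + E(-2, 3)**2 = (-76*(-5) - 1*3987) + 3**2 = (380 - 3987) + 9 = -3607 + 9 = -3598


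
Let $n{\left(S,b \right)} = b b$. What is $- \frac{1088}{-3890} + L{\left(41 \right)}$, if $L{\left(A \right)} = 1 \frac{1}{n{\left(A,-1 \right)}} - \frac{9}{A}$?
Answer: $\frac{84544}{79745} \approx 1.0602$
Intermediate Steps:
$n{\left(S,b \right)} = b^{2}$
$L{\left(A \right)} = 1 - \frac{9}{A}$ ($L{\left(A \right)} = 1 \frac{1}{\left(-1\right)^{2}} - \frac{9}{A} = 1 \cdot 1^{-1} - \frac{9}{A} = 1 \cdot 1 - \frac{9}{A} = 1 - \frac{9}{A}$)
$- \frac{1088}{-3890} + L{\left(41 \right)} = - \frac{1088}{-3890} + \frac{-9 + 41}{41} = \left(-1088\right) \left(- \frac{1}{3890}\right) + \frac{1}{41} \cdot 32 = \frac{544}{1945} + \frac{32}{41} = \frac{84544}{79745}$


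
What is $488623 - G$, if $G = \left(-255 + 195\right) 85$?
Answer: $493723$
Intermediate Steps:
$G = -5100$ ($G = \left(-60\right) 85 = -5100$)
$488623 - G = 488623 - -5100 = 488623 + 5100 = 493723$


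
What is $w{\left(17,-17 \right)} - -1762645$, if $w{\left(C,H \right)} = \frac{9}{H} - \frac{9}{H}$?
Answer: $1762645$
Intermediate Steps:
$w{\left(C,H \right)} = 0$
$w{\left(17,-17 \right)} - -1762645 = 0 - -1762645 = 0 + 1762645 = 1762645$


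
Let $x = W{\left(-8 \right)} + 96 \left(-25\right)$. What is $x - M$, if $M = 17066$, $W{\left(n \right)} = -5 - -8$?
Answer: $-19463$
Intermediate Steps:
$W{\left(n \right)} = 3$ ($W{\left(n \right)} = -5 + 8 = 3$)
$x = -2397$ ($x = 3 + 96 \left(-25\right) = 3 - 2400 = -2397$)
$x - M = -2397 - 17066 = -19463$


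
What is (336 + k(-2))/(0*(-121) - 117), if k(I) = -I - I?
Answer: -340/117 ≈ -2.9060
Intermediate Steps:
k(I) = -2*I
(336 + k(-2))/(0*(-121) - 117) = (336 - 2*(-2))/(0*(-121) - 117) = (336 + 4)/(0 - 117) = 340/(-117) = 340*(-1/117) = -340/117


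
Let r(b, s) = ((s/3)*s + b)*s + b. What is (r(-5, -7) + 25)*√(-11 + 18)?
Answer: -178*√7/3 ≈ -156.98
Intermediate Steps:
r(b, s) = b + s*(b + s²/3) (r(b, s) = ((s*(⅓))*s + b)*s + b = ((s/3)*s + b)*s + b = (s²/3 + b)*s + b = (b + s²/3)*s + b = s*(b + s²/3) + b = b + s*(b + s²/3))
(r(-5, -7) + 25)*√(-11 + 18) = ((-5 + (⅓)*(-7)³ - 5*(-7)) + 25)*√(-11 + 18) = ((-5 + (⅓)*(-343) + 35) + 25)*√7 = ((-5 - 343/3 + 35) + 25)*√7 = (-253/3 + 25)*√7 = -178*√7/3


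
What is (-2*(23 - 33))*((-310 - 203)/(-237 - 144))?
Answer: 3420/127 ≈ 26.929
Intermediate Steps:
(-2*(23 - 33))*((-310 - 203)/(-237 - 144)) = (-2*(-10))*(-513/(-381)) = 20*(-513*(-1/381)) = 20*(171/127) = 3420/127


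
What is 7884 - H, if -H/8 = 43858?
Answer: 358748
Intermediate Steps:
H = -350864 (H = -8*43858 = -350864)
7884 - H = 7884 - 1*(-350864) = 7884 + 350864 = 358748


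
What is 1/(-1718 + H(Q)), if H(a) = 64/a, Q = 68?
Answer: -17/29190 ≈ -0.00058239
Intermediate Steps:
1/(-1718 + H(Q)) = 1/(-1718 + 64/68) = 1/(-1718 + 64*(1/68)) = 1/(-1718 + 16/17) = 1/(-29190/17) = -17/29190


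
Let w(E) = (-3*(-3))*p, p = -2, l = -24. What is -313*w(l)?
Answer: 5634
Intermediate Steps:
w(E) = -18 (w(E) = -3*(-3)*(-2) = 9*(-2) = -18)
-313*w(l) = -313*(-18) = 5634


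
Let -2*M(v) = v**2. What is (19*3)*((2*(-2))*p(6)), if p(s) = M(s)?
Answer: 4104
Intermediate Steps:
M(v) = -v**2/2
p(s) = -s**2/2
(19*3)*((2*(-2))*p(6)) = (19*3)*((2*(-2))*(-1/2*6**2)) = 57*(-(-2)*36) = 57*(-4*(-18)) = 57*72 = 4104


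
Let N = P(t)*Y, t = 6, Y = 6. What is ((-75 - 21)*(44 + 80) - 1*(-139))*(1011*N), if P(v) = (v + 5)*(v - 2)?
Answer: -3140125560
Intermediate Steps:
P(v) = (-2 + v)*(5 + v) (P(v) = (5 + v)*(-2 + v) = (-2 + v)*(5 + v))
N = 264 (N = (-10 + 6**2 + 3*6)*6 = (-10 + 36 + 18)*6 = 44*6 = 264)
((-75 - 21)*(44 + 80) - 1*(-139))*(1011*N) = ((-75 - 21)*(44 + 80) - 1*(-139))*(1011*264) = (-96*124 + 139)*266904 = (-11904 + 139)*266904 = -11765*266904 = -3140125560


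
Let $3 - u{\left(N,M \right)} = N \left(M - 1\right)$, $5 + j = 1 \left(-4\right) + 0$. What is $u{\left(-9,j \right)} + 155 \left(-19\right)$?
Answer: $-3032$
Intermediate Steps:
$j = -9$ ($j = -5 + \left(1 \left(-4\right) + 0\right) = -5 + \left(-4 + 0\right) = -5 - 4 = -9$)
$u{\left(N,M \right)} = 3 - N \left(-1 + M\right)$ ($u{\left(N,M \right)} = 3 - N \left(M - 1\right) = 3 - N \left(-1 + M\right)$)
$u{\left(-9,j \right)} + 155 \left(-19\right) = \left(3 - 9 - \left(-9\right) \left(-9\right)\right) + 155 \left(-19\right) = \left(3 - 9 - 81\right) - 2945 = -87 - 2945 = -3032$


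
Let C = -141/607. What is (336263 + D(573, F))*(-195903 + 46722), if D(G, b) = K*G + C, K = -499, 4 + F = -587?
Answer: -4558048078791/607 ≈ -7.5091e+9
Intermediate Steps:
F = -591 (F = -4 - 587 = -591)
C = -141/607 (C = -141*1/607 = -141/607 ≈ -0.23229)
D(G, b) = -141/607 - 499*G (D(G, b) = -499*G - 141/607 = -141/607 - 499*G)
(336263 + D(573, F))*(-195903 + 46722) = (336263 + (-141/607 - 499*573))*(-195903 + 46722) = (336263 + (-141/607 - 285927))*(-149181) = (336263 - 173557830/607)*(-149181) = (30553811/607)*(-149181) = -4558048078791/607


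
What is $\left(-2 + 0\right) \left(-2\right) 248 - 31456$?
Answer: $-30464$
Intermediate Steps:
$\left(-2 + 0\right) \left(-2\right) 248 - 31456 = \left(-2\right) \left(-2\right) 248 - 31456 = 4 \cdot 248 - 31456 = 992 - 31456 = -30464$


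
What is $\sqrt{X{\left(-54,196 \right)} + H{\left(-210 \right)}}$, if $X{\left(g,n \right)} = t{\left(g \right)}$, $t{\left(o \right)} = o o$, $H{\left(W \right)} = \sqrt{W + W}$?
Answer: $\sqrt{2916 + 2 i \sqrt{105}} \approx 54.0 + 0.1898 i$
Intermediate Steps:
$H{\left(W \right)} = \sqrt{2} \sqrt{W}$ ($H{\left(W \right)} = \sqrt{2 W} = \sqrt{2} \sqrt{W}$)
$t{\left(o \right)} = o^{2}$
$X{\left(g,n \right)} = g^{2}$
$\sqrt{X{\left(-54,196 \right)} + H{\left(-210 \right)}} = \sqrt{\left(-54\right)^{2} + \sqrt{2} \sqrt{-210}} = \sqrt{2916 + \sqrt{2} i \sqrt{210}} = \sqrt{2916 + 2 i \sqrt{105}}$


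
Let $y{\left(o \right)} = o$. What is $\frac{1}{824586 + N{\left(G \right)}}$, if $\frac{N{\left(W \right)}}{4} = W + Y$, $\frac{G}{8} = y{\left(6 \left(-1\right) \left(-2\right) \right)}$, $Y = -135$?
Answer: $\frac{1}{824430} \approx 1.213 \cdot 10^{-6}$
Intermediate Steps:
$G = 96$ ($G = 8 \cdot 6 \left(-1\right) \left(-2\right) = 8 \left(\left(-6\right) \left(-2\right)\right) = 8 \cdot 12 = 96$)
$N{\left(W \right)} = -540 + 4 W$ ($N{\left(W \right)} = 4 \left(W - 135\right) = 4 \left(-135 + W\right) = -540 + 4 W$)
$\frac{1}{824586 + N{\left(G \right)}} = \frac{1}{824586 + \left(-540 + 4 \cdot 96\right)} = \frac{1}{824586 + \left(-540 + 384\right)} = \frac{1}{824586 - 156} = \frac{1}{824430}$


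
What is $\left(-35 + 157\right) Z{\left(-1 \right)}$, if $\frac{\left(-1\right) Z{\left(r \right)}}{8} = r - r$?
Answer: $0$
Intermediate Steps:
$Z{\left(r \right)} = 0$ ($Z{\left(r \right)} = - 8 \left(r - r\right) = \left(-8\right) 0 = 0$)
$\left(-35 + 157\right) Z{\left(-1 \right)} = \left(-35 + 157\right) 0 = 122 \cdot 0 = 0$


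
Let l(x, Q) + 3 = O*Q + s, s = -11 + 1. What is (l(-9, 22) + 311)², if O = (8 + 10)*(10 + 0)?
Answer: 18130564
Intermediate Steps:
O = 180 (O = 18*10 = 180)
s = -10
l(x, Q) = -13 + 180*Q (l(x, Q) = -3 + (180*Q - 10) = -3 + (-10 + 180*Q) = -13 + 180*Q)
(l(-9, 22) + 311)² = ((-13 + 180*22) + 311)² = ((-13 + 3960) + 311)² = (3947 + 311)² = 4258² = 18130564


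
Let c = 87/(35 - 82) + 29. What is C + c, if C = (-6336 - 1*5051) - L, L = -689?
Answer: -501530/47 ≈ -10671.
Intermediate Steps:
C = -10698 (C = (-6336 - 1*5051) - 1*(-689) = (-6336 - 5051) + 689 = -11387 + 689 = -10698)
c = 1276/47 (c = 87/(-47) + 29 = 87*(-1/47) + 29 = -87/47 + 29 = 1276/47 ≈ 27.149)
C + c = -10698 + 1276/47 = -501530/47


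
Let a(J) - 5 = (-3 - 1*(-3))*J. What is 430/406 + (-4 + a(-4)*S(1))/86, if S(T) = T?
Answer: 18693/17458 ≈ 1.0707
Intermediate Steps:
a(J) = 5 (a(J) = 5 + (-3 - 1*(-3))*J = 5 + (-3 + 3)*J = 5 + 0*J = 5 + 0 = 5)
430/406 + (-4 + a(-4)*S(1))/86 = 430/406 + (-4 + 5*1)/86 = 430*(1/406) + (-4 + 5)*(1/86) = 215/203 + 1*(1/86) = 215/203 + 1/86 = 18693/17458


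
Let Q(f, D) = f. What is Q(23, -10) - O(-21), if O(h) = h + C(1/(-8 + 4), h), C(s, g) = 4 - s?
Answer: 159/4 ≈ 39.750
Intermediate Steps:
O(h) = 17/4 + h (O(h) = h + (4 - 1/(-8 + 4)) = h + (4 - 1/(-4)) = h + (4 - 1*(-¼)) = h + (4 + ¼) = h + 17/4 = 17/4 + h)
Q(23, -10) - O(-21) = 23 - (17/4 - 21) = 23 - 1*(-67/4) = 23 + 67/4 = 159/4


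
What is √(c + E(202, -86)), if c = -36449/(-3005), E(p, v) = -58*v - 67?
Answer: √44546282270/3005 ≈ 70.236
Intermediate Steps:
E(p, v) = -67 - 58*v
c = 36449/3005 (c = -36449*(-1/3005) = 36449/3005 ≈ 12.129)
√(c + E(202, -86)) = √(36449/3005 + (-67 - 58*(-86))) = √(36449/3005 + (-67 + 4988)) = √(36449/3005 + 4921) = √(14824054/3005) = √44546282270/3005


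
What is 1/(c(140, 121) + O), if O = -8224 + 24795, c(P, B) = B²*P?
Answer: 1/2066311 ≈ 4.8395e-7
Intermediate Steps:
c(P, B) = P*B²
O = 16571
1/(c(140, 121) + O) = 1/(140*121² + 16571) = 1/(140*14641 + 16571) = 1/(2049740 + 16571) = 1/2066311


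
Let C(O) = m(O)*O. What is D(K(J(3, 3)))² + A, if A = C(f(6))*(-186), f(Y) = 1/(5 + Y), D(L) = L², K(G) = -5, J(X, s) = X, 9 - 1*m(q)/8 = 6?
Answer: 2411/11 ≈ 219.18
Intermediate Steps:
m(q) = 24 (m(q) = 72 - 8*6 = 72 - 48 = 24)
C(O) = 24*O
A = -4464/11 (A = (24/(5 + 6))*(-186) = (24/11)*(-186) = -4464/11 ≈ -405.82)
D(K(J(3, 3)))² + A = ((-5)²)² - 4464/11 = 25² - 4464/11 = 625 - 4464/11 = 2411/11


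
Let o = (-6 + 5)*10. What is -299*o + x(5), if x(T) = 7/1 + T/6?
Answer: 17987/6 ≈ 2997.8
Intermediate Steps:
x(T) = 7 + T/6 (x(T) = 7*1 + T*(1/6) = 7 + T/6)
o = -10 (o = -1*10 = -10)
-299*o + x(5) = -299*(-10) + (7 + (1/6)*5) = 2990 + (7 + 5/6) = 2990 + 47/6 = 17987/6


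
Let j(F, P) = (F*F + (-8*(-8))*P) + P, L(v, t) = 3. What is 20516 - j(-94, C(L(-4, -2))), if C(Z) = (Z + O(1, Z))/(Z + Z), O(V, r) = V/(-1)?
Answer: 34975/3 ≈ 11658.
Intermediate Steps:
O(V, r) = -V (O(V, r) = V*(-1) = -V)
C(Z) = (-1 + Z)/(2*Z) (C(Z) = (Z - 1*1)/(Z + Z) = (Z - 1)/((2*Z)) = (-1 + Z)*(1/(2*Z)) = (-1 + Z)/(2*Z))
j(F, P) = F**2 + 65*P (j(F, P) = (F**2 + 64*P) + P = F**2 + 65*P)
20516 - j(-94, C(L(-4, -2))) = 20516 - ((-94)**2 + 65*((1/2)*(-1 + 3)/3)) = 20516 - (8836 + 65*((1/2)*(1/3)*2)) = 20516 - (8836 + 65*(1/3)) = 20516 - (8836 + 65/3) = 20516 - 1*26573/3 = 20516 - 26573/3 = 34975/3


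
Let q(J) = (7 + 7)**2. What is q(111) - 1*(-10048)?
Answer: 10244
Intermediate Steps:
q(J) = 196 (q(J) = 14**2 = 196)
q(111) - 1*(-10048) = 196 - 1*(-10048) = 196 + 10048 = 10244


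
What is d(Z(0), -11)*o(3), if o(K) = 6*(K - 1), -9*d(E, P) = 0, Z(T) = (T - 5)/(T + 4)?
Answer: 0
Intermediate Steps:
Z(T) = (-5 + T)/(4 + T)
d(E, P) = 0 (d(E, P) = -⅑*0 = 0)
o(K) = -6 + 6*K (o(K) = 6*(-1 + K) = -6 + 6*K)
d(Z(0), -11)*o(3) = 0*(-6 + 6*3) = 0*(-6 + 18) = 0*12 = 0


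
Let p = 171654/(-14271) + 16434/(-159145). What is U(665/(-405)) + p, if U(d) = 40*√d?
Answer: -137076644/11299295 + 40*I*√133/9 ≈ -12.131 + 51.256*I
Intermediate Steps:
p = -137076644/11299295 (p = 171654*(-1/14271) + 16434*(-1/159145) = -854/71 - 16434/159145 = -137076644/11299295 ≈ -12.131)
U(665/(-405)) + p = 40*√(665/(-405)) - 137076644/11299295 = 40*√(665*(-1/405)) - 137076644/11299295 = 40*√(-133/81) - 137076644/11299295 = 40*(I*√133/9) - 137076644/11299295 = 40*I*√133/9 - 137076644/11299295 = -137076644/11299295 + 40*I*√133/9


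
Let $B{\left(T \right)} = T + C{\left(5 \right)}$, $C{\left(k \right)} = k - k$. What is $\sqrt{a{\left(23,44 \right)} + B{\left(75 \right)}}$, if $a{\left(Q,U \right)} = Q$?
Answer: $7 \sqrt{2} \approx 9.8995$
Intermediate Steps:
$C{\left(k \right)} = 0$
$B{\left(T \right)} = T$ ($B{\left(T \right)} = T + 0 = T$)
$\sqrt{a{\left(23,44 \right)} + B{\left(75 \right)}} = \sqrt{23 + 75} = \sqrt{98} = 7 \sqrt{2}$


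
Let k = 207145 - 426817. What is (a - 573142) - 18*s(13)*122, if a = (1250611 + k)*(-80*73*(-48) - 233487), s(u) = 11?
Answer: 48281368889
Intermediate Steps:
k = -219672
a = 48281966187 (a = (1250611 - 219672)*(-80*73*(-48) - 233487) = 1030939*(-5840*(-48) - 233487) = 1030939*(280320 - 233487) = 1030939*46833 = 48281966187)
(a - 573142) - 18*s(13)*122 = (48281966187 - 573142) - 18*11*122 = 48281393045 - 198*122 = 48281393045 - 24156 = 48281368889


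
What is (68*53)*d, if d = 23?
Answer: 82892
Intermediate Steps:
(68*53)*d = (68*53)*23 = 3604*23 = 82892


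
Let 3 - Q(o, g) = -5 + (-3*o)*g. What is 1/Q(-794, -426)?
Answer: 1/1014740 ≈ 9.8547e-7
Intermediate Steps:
Q(o, g) = 8 + 3*g*o (Q(o, g) = 3 - (-5 + (-3*o)*g) = 3 - (-5 - 3*g*o) = 3 + (5 + 3*g*o) = 8 + 3*g*o)
1/Q(-794, -426) = 1/(8 + 3*(-426)*(-794)) = 1/(8 + 1014732) = 1/1014740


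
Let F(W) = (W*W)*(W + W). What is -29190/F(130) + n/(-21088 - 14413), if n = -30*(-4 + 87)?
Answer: 990478581/15599139400 ≈ 0.063496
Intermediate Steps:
F(W) = 2*W³ (F(W) = W²*(2*W) = 2*W³)
n = -2490 (n = -30*83 = -2490)
-29190/F(130) + n/(-21088 - 14413) = -29190/(2*130³) - 2490/(-21088 - 14413) = -29190/(2*2197000) - 2490/(-35501) = -29190/4394000 - 2490*(-1/35501) = -29190*1/4394000 + 2490/35501 = -2919/439400 + 2490/35501 = 990478581/15599139400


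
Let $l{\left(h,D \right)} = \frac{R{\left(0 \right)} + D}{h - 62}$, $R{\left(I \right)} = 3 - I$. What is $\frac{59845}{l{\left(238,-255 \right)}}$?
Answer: $- \frac{2633180}{63} \approx -41797.0$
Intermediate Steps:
$l{\left(h,D \right)} = \frac{3 + D}{-62 + h}$ ($l{\left(h,D \right)} = \frac{\left(3 - 0\right) + D}{h - 62} = \frac{\left(3 + 0\right) + D}{-62 + h} = \frac{3 + D}{-62 + h}$)
$\frac{59845}{l{\left(238,-255 \right)}} = \frac{59845}{\frac{1}{-62 + 238} \left(3 - 255\right)} = \frac{59845}{\frac{1}{176} \left(-252\right)} = \frac{59845}{- \frac{63}{44}} = 59845 \left(- \frac{44}{63}\right) = - \frac{2633180}{63}$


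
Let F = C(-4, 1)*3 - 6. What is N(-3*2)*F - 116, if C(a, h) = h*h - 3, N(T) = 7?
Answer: -200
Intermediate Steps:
C(a, h) = -3 + h² (C(a, h) = h² - 3 = -3 + h²)
F = -12 (F = (-3 + 1²)*3 - 6 = (-3 + 1)*3 - 6 = -2*3 - 6 = -6 - 6 = -12)
N(-3*2)*F - 116 = 7*(-12) - 116 = -84 - 116 = -200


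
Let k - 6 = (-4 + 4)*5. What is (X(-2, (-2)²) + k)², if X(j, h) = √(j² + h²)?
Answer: 56 + 24*√5 ≈ 109.67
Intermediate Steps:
k = 6 (k = 6 + (-4 + 4)*5 = 6 + 0*5 = 6 + 0 = 6)
X(j, h) = √(h² + j²)
(X(-2, (-2)²) + k)² = (√(((-2)²)² + (-2)²) + 6)² = (√(4² + 4) + 6)² = (√(16 + 4) + 6)² = (√20 + 6)² = (2*√5 + 6)² = (6 + 2*√5)²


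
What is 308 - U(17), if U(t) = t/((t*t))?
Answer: 5235/17 ≈ 307.94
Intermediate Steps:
U(t) = 1/t (U(t) = t/(t**2) = t/t**2 = 1/t)
308 - U(17) = 308 - 1/17 = 5235/17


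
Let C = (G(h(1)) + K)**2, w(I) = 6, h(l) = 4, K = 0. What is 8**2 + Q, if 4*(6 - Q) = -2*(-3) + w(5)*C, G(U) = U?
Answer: 89/2 ≈ 44.500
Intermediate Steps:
C = 16 (C = (4 + 0)**2 = 4**2 = 16)
Q = -39/2 (Q = 6 - (-2*(-3) + 6*16)/4 = 6 - (6 + 96)/4 = 6 - 1/4*102 = 6 - 51/2 = -39/2 ≈ -19.500)
8**2 + Q = 8**2 - 39/2 = 64 - 39/2 = 89/2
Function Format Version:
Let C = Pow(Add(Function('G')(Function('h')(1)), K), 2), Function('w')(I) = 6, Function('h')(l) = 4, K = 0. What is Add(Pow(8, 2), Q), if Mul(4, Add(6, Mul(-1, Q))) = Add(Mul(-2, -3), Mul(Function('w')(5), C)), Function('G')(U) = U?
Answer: Rational(89, 2) ≈ 44.500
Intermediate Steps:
C = 16 (C = Pow(Add(4, 0), 2) = Pow(4, 2) = 16)
Q = Rational(-39, 2) (Q = Add(6, Mul(Rational(-1, 4), Add(Mul(-2, -3), Mul(6, 16)))) = Add(6, Mul(Rational(-1, 4), Add(6, 96))) = Add(6, Mul(Rational(-1, 4), 102)) = Add(6, Rational(-51, 2)) = Rational(-39, 2) ≈ -19.500)
Add(Pow(8, 2), Q) = Add(Pow(8, 2), Rational(-39, 2)) = Add(64, Rational(-39, 2)) = Rational(89, 2)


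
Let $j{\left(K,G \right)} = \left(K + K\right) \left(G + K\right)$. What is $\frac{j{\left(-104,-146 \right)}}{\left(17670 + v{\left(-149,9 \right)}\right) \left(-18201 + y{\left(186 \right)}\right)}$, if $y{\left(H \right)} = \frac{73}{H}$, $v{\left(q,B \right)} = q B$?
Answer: $- \frac{3224000}{18426258659} \approx -0.00017497$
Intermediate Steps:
$v{\left(q,B \right)} = B q$
$j{\left(K,G \right)} = 2 K \left(G + K\right)$
$\frac{j{\left(-104,-146 \right)}}{\left(17670 + v{\left(-149,9 \right)}\right) \left(-18201 + y{\left(186 \right)}\right)} = \frac{2 \left(-104\right) \left(-146 - 104\right)}{\left(17670 + 9 \left(-149\right)\right) \left(-18201 + \frac{73}{186}\right)} = \frac{2 \left(-104\right) \left(-250\right)}{\left(17670 - 1341\right) \left(-18201 + 73 \cdot \frac{1}{186}\right)} = \frac{52000}{16329 \left(-18201 + \frac{73}{186}\right)} = \frac{52000}{16329 \left(- \frac{3385313}{186}\right)} = \frac{52000}{- \frac{18426258659}{62}} = 52000 \left(- \frac{62}{18426258659}\right) = - \frac{3224000}{18426258659}$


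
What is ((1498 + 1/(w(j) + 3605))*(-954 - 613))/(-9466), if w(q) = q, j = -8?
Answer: 8443477069/34049202 ≈ 247.98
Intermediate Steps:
((1498 + 1/(w(j) + 3605))*(-954 - 613))/(-9466) = ((1498 + 1/(-8 + 3605))*(-954 - 613))/(-9466) = ((1498 + 1/3597)*(-1567))*(-1/9466) = ((5388307/3597)*(-1567))*(-1/9466) = -8443477069/3597*(-1/9466) = 8443477069/34049202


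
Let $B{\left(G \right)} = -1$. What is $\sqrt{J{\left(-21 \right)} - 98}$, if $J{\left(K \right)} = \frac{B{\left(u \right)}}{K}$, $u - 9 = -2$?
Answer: $\frac{11 i \sqrt{357}}{21} \approx 9.8971 i$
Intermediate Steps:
$u = 7$ ($u = 9 - 2 = 7$)
$J{\left(K \right)} = - \frac{1}{K}$
$\sqrt{J{\left(-21 \right)} - 98} = \sqrt{- \frac{1}{-21} - 98} = \sqrt{\left(-1\right) \left(- \frac{1}{21}\right) - 98} = \sqrt{\frac{1}{21} - 98} = \sqrt{- \frac{2057}{21}} = \frac{11 i \sqrt{357}}{21}$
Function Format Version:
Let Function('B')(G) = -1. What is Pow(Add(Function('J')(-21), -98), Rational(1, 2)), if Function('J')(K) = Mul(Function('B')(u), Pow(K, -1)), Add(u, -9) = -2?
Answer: Mul(Rational(11, 21), I, Pow(357, Rational(1, 2))) ≈ Mul(9.8971, I)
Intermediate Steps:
u = 7 (u = Add(9, -2) = 7)
Function('J')(K) = Mul(-1, Pow(K, -1))
Pow(Add(Function('J')(-21), -98), Rational(1, 2)) = Pow(Add(Mul(-1, Pow(-21, -1)), -98), Rational(1, 2)) = Pow(Add(Mul(-1, Rational(-1, 21)), -98), Rational(1, 2)) = Pow(Add(Rational(1, 21), -98), Rational(1, 2)) = Pow(Rational(-2057, 21), Rational(1, 2)) = Mul(Rational(11, 21), I, Pow(357, Rational(1, 2)))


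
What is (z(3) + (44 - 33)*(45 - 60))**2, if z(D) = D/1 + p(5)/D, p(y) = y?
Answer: 231361/9 ≈ 25707.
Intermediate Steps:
z(D) = D + 5/D (z(D) = D/1 + 5/D = D*1 + 5/D = D + 5/D)
(z(3) + (44 - 33)*(45 - 60))**2 = ((3 + 5/3) + (44 - 33)*(45 - 60))**2 = ((3 + 5*(1/3)) + 11*(-15))**2 = ((3 + 5/3) - 165)**2 = (14/3 - 165)**2 = (-481/3)**2 = 231361/9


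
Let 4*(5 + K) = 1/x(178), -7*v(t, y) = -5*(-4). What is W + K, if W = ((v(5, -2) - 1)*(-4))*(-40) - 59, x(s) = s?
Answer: -3394809/4984 ≈ -681.14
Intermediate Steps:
v(t, y) = -20/7 (v(t, y) = -(-5)*(-4)/7 = -⅐*20 = -20/7)
K = -3559/712 (K = -5 + (¼)/178 = -5 + (¼)*(1/178) = -5 + 1/712 = -3559/712 ≈ -4.9986)
W = -4733/7 (W = ((-20/7 - 1)*(-4))*(-40) - 59 = -27/7*(-4)*(-40) - 59 = (108/7)*(-40) - 59 = -4320/7 - 59 = -4733/7 ≈ -676.14)
W + K = -4733/7 - 3559/712 = -3394809/4984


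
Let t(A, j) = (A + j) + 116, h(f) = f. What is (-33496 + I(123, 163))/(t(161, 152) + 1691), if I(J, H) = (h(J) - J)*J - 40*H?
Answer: -5002/265 ≈ -18.875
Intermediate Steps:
t(A, j) = 116 + A + j
I(J, H) = -40*H (I(J, H) = (J - J)*J - 40*H = 0*J - 40*H = 0 - 40*H = -40*H)
(-33496 + I(123, 163))/(t(161, 152) + 1691) = (-33496 - 40*163)/((116 + 161 + 152) + 1691) = (-33496 - 6520)/(429 + 1691) = -40016/2120 = -40016*1/2120 = -5002/265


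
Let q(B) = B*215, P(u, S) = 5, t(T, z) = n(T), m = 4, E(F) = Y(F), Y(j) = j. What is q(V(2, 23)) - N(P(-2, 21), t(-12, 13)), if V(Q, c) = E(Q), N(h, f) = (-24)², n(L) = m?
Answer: -146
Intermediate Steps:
E(F) = F
n(L) = 4
t(T, z) = 4
N(h, f) = 576
V(Q, c) = Q
q(B) = 215*B
q(V(2, 23)) - N(P(-2, 21), t(-12, 13)) = 215*2 - 1*576 = 430 - 576 = -146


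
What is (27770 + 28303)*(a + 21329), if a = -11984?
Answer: 524002185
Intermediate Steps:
(27770 + 28303)*(a + 21329) = (27770 + 28303)*(-11984 + 21329) = 56073*9345 = 524002185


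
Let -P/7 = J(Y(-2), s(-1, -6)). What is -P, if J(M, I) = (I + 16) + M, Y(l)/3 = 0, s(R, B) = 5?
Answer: 147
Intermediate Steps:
Y(l) = 0 (Y(l) = 3*0 = 0)
J(M, I) = 16 + I + M (J(M, I) = (16 + I) + M = 16 + I + M)
P = -147 (P = -7*(16 + 5 + 0) = -7*21 = -147)
-P = -1*(-147) = 147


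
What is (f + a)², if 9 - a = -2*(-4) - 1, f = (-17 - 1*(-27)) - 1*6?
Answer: 36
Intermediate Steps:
f = 4 (f = (-17 + 27) - 6 = 10 - 6 = 4)
a = 2 (a = 9 - (-2*(-4) - 1) = 9 - (8 - 1) = 9 - 1*7 = 9 - 7 = 2)
(f + a)² = (4 + 2)² = 6² = 36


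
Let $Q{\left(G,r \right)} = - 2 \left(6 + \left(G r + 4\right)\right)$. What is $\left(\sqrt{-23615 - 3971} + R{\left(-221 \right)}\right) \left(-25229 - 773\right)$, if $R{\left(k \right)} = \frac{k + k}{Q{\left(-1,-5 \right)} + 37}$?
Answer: $\frac{11492884}{7} - 26002 i \sqrt{27586} \approx 1.6418 \cdot 10^{6} - 4.3187 \cdot 10^{6} i$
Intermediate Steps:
$Q{\left(G,r \right)} = -20 - 2 G r$ ($Q{\left(G,r \right)} = - 2 \left(6 + \left(4 + G r\right)\right) = - 2 \left(10 + G r\right) = -20 - 2 G r$)
$R{\left(k \right)} = \frac{2 k}{7}$ ($R{\left(k \right)} = \frac{k + k}{\left(-20 - \left(-2\right) \left(-5\right)\right) + 37} = \frac{2 k}{\left(-20 - 10\right) + 37} = \frac{2 k}{-30 + 37} = \frac{2 k}{7}$)
$\left(\sqrt{-23615 - 3971} + R{\left(-221 \right)}\right) \left(-25229 - 773\right) = \left(\sqrt{-23615 - 3971} + \frac{2}{7} \left(-221\right)\right) \left(-25229 - 773\right) = \left(\sqrt{-27586} - \frac{442}{7}\right) \left(-26002\right) = \left(i \sqrt{27586} - \frac{442}{7}\right) \left(-26002\right) = \left(- \frac{442}{7} + i \sqrt{27586}\right) \left(-26002\right) = \frac{11492884}{7} - 26002 i \sqrt{27586}$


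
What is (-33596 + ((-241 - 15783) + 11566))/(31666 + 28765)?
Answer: -38054/60431 ≈ -0.62971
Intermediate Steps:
(-33596 + ((-241 - 15783) + 11566))/(31666 + 28765) = (-33596 + (-16024 + 11566))/60431 = (-33596 - 4458)*(1/60431) = -38054*1/60431 = -38054/60431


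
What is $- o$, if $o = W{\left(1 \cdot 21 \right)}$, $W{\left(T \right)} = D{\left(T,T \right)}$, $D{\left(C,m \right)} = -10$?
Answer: $10$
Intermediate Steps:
$W{\left(T \right)} = -10$
$o = -10$
$- o = \left(-1\right) \left(-10\right) = 10$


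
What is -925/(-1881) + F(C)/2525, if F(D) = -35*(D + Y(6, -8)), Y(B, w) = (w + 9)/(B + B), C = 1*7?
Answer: 299087/759924 ≈ 0.39357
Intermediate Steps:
C = 7
Y(B, w) = (9 + w)/(2*B) (Y(B, w) = (9 + w)/((2*B)) = (9 + w)*(1/(2*B)) = (9 + w)/(2*B))
F(D) = -35/12 - 35*D (F(D) = -35*(D + (½)*(9 - 8)/6) = -35*(D + (½)*(⅙)*1) = -35*(D + 1/12) = -35*(1/12 + D) = -35/12 - 35*D)
-925/(-1881) + F(C)/2525 = -925/(-1881) + (-35/12 - 35*7)/2525 = -925*(-1/1881) + (-35/12 - 245)*(1/2525) = 925/1881 - 2975/12*1/2525 = 925/1881 - 119/1212 = 299087/759924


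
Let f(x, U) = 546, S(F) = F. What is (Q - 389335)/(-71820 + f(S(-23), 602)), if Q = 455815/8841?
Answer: 1720827460/315066717 ≈ 5.4618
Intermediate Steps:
Q = 455815/8841 (Q = 455815*(1/8841) = 455815/8841 ≈ 51.557)
(Q - 389335)/(-71820 + f(S(-23), 602)) = (455815/8841 - 389335)/(-71820 + 546) = -3441654920/8841/(-71274) = -3441654920/8841*(-1/71274) = 1720827460/315066717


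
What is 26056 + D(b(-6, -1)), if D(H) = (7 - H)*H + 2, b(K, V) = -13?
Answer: 25798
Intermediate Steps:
D(H) = 2 + H*(7 - H) (D(H) = H*(7 - H) + 2 = 2 + H*(7 - H))
26056 + D(b(-6, -1)) = 26056 + (2 - 1*(-13)² + 7*(-13)) = 26056 + (2 - 1*169 - 91) = 26056 + (2 - 169 - 91) = 26056 - 258 = 25798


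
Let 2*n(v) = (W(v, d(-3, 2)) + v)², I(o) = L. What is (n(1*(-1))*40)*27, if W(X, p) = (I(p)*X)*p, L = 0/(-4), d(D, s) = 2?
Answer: 540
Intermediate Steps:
L = 0 (L = 0*(-¼) = 0)
I(o) = 0
W(X, p) = 0 (W(X, p) = (0*X)*p = 0*p = 0)
n(v) = v²/2 (n(v) = (0 + v)²/2 = v²/2)
(n(1*(-1))*40)*27 = (((1*(-1))²/2)*40)*27 = (((½)*(-1)²)*40)*27 = (((½)*1)*40)*27 = ((½)*40)*27 = 20*27 = 540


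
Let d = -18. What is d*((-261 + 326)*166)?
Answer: -194220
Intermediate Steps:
d*((-261 + 326)*166) = -18*(-261 + 326)*166 = -1170*166 = -18*10790 = -194220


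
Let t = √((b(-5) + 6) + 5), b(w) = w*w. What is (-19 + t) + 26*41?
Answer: 1053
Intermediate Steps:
b(w) = w²
t = 6 (t = √(((-5)² + 6) + 5) = √((25 + 6) + 5) = √(31 + 5) = √36 = 6)
(-19 + t) + 26*41 = (-19 + 6) + 26*41 = -13 + 1066 = 1053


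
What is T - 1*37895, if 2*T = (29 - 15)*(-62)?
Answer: -38329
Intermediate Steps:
T = -434 (T = ((29 - 15)*(-62))/2 = (14*(-62))/2 = (1/2)*(-868) = -434)
T - 1*37895 = -434 - 1*37895 = -434 - 37895 = -38329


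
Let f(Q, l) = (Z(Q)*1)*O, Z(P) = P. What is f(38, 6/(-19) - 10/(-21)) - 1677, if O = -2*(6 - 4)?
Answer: -1829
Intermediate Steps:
O = -4 (O = -2*2 = -4)
f(Q, l) = -4*Q (f(Q, l) = (Q*1)*(-4) = Q*(-4) = -4*Q)
f(38, 6/(-19) - 10/(-21)) - 1677 = -4*38 - 1677 = -152 - 1677 = -1829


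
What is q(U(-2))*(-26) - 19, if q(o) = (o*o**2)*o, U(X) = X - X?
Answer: -19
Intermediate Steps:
U(X) = 0
q(o) = o**4 (q(o) = o**3*o = o**4)
q(U(-2))*(-26) - 19 = 0**4*(-26) - 19 = 0*(-26) - 19 = 0 - 19 = -19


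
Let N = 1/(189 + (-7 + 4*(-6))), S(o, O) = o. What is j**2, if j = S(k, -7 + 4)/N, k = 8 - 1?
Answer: 1223236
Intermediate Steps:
k = 7
N = 1/158 (N = 1/(189 + (-7 - 24)) = 1/(189 - 31) = 1/158 ≈ 0.0063291)
j = 1106 (j = 7/(1/158) = 7*158 = 1106)
j**2 = 1106**2 = 1223236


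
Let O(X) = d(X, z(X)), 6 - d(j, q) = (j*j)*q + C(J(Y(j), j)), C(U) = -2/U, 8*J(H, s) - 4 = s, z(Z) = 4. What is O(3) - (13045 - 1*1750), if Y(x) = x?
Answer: -79259/7 ≈ -11323.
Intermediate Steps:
J(H, s) = 1/2 + s/8
d(j, q) = 6 + 2/(1/2 + j/8) - q*j**2 (d(j, q) = 6 - ((j*j)*q - 2/(1/2 + j/8)) = 6 - (j**2*q - 2/(1/2 + j/8)) = 6 - (q*j**2 - 2/(1/2 + j/8)) = 6 - (-2/(1/2 + j/8) + q*j**2) = 6 + (2/(1/2 + j/8) - q*j**2) = 6 + 2/(1/2 + j/8) - q*j**2)
O(X) = (16 + (4 + X)*(6 - 4*X**2))/(4 + X) (O(X) = (16 + (4 + X)*(6 - 1*4*X**2))/(4 + X) = (16 + (4 + X)*(6 - 4*X**2))/(4 + X))
O(3) - (13045 - 1*1750) = 2*(8 + (3 - 2*3**2)*(4 + 3))/(4 + 3) - (13045 - 1*1750) = 2*(8 + (3 - 2*9)*7)/7 - (13045 - 1750) = 2*(1/7)*(8 + (3 - 18)*7) - 1*11295 = 2*(1/7)*(8 - 15*7) - 11295 = 2*(1/7)*(8 - 105) - 11295 = 2*(1/7)*(-97) - 11295 = -194/7 - 11295 = -79259/7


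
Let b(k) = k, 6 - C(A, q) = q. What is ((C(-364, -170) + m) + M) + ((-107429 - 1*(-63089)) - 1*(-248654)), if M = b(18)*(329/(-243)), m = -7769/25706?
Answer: 141911614069/694062 ≈ 2.0447e+5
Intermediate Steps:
C(A, q) = 6 - q
m = -7769/25706 (m = -7769*1/25706 = -7769/25706 ≈ -0.30223)
M = -658/27 (M = 18*(329/(-243)) = 18*(329*(-1/243)) = 18*(-329/243) = -658/27 ≈ -24.370)
((C(-364, -170) + m) + M) + ((-107429 - 1*(-63089)) - 1*(-248654)) = (((6 - 1*(-170)) - 7769/25706) - 658/27) + ((-107429 - 1*(-63089)) - 1*(-248654)) = (((6 + 170) - 7769/25706) - 658/27) + ((-107429 + 63089) + 248654) = ((176 - 7769/25706) - 658/27) + (-44340 + 248654) = (4516487/25706 - 658/27) + 204314 = 105030601/694062 + 204314 = 141911614069/694062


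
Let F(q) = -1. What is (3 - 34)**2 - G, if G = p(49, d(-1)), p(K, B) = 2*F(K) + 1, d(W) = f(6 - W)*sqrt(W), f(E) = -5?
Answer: 962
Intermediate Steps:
d(W) = -5*sqrt(W)
p(K, B) = -1 (p(K, B) = 2*(-1) + 1 = -2 + 1 = -1)
G = -1
(3 - 34)**2 - G = (3 - 34)**2 - 1*(-1) = (-31)**2 + 1 = 961 + 1 = 962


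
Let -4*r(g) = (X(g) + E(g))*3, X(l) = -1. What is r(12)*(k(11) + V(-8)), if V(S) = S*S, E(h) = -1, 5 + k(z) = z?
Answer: 105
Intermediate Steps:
k(z) = -5 + z
V(S) = S²
r(g) = 3/2 (r(g) = -(-1 - 1)*3/4 = -(-1)*3/2 = -¼*(-6) = 3/2)
r(12)*(k(11) + V(-8)) = 3*((-5 + 11) + (-8)²)/2 = 3*(6 + 64)/2 = (3/2)*70 = 105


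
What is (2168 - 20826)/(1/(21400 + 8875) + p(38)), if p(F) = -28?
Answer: 564870950/847699 ≈ 666.36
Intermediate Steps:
(2168 - 20826)/(1/(21400 + 8875) + p(38)) = (2168 - 20826)/(1/(21400 + 8875) - 28) = -18658/(1/30275 - 28) = -18658/(-847699/30275) = -18658*(-30275/847699) = 564870950/847699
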